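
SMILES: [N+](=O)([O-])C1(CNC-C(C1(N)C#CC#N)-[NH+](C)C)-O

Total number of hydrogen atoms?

Hydrogens are implicit in SMILES; fill each atom to its normal valence:
  5 × C: no H
  2 × C: 3 H each → 6
  2 × C: 2 H each → 4
  1 × C: 1 H
  1 × N: 2 H
  1 × N: 1 H
  1 × N (charge +1): 1 H
  1 × N (charge +1): no H
  1 × N: no H
  1 × O: 1 H
  1 × O: no H
  1 × O (charge -1): no H
  Total hydrogens = 16.

16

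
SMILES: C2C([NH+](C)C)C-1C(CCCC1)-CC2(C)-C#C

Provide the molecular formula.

Heavy atoms from the SMILES: 15 C, 1 N.
Implicit hydrogens by atom environment:
  6 × C: 2 H each → 12
  4 × C: 1 H each → 4
  3 × C: 3 H each → 9
  2 × C: no H
  1 × N (charge +1): 1 H
  Total hydrogens = 26.
Net charge +1.
Molecular formula: C15H26N+

C15H26N+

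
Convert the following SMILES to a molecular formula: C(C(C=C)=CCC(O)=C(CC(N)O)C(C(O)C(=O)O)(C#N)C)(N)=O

C15H21N3O6

Heavy atoms from the SMILES: 15 C, 3 N, 6 O.
Implicit hydrogens by atom environment:
  7 × C: no H
  4 × C: 1 H each → 4
  4 × O: 1 H each → 4
  3 × C: 2 H each → 6
  2 × N: 2 H each → 4
  2 × O: no H
  1 × C: 3 H
  1 × N: no H
  Total hydrogens = 21.
Molecular formula: C15H21N3O6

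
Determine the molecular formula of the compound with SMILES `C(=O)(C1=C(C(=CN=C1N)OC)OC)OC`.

C9H12N2O4

Heavy atoms from the SMILES: 9 C, 2 N, 4 O.
Implicit hydrogens by atom environment:
  4 × C (aromatic): no H
  4 × O: no H
  3 × C: 3 H each → 9
  1 × C (aromatic): 1 H
  1 × C: no H
  1 × N: 2 H
  1 × N (aromatic): no H
  Total hydrogens = 12.
Molecular formula: C9H12N2O4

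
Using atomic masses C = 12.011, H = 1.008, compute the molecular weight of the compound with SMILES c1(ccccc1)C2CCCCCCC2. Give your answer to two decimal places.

188.31

Molecular formula: C14H20.
M = 14×12.011 + 20×1.008 = 188.31 g/mol.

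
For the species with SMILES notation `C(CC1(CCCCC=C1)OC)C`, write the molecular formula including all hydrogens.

Heavy atoms from the SMILES: 11 C, 1 O.
Implicit hydrogens by atom environment:
  6 × C: 2 H each → 12
  2 × C: 3 H each → 6
  2 × C: 1 H each → 2
  1 × C: no H
  1 × O: no H
  Total hydrogens = 20.
Molecular formula: C11H20O

C11H20O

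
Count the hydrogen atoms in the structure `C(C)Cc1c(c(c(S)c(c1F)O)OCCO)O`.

15

Hydrogens are implicit in SMILES; fill each atom to its normal valence:
  6 × C (aromatic): no H
  4 × C: 2 H each → 8
  3 × O: 1 H each → 3
  1 × C: 3 H
  1 × F: no H
  1 × O: no H
  1 × S: 1 H
  Total hydrogens = 15.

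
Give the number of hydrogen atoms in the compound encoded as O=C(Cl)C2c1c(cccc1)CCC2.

11

Hydrogens are implicit in SMILES; fill each atom to its normal valence:
  4 × C (aromatic): 1 H each → 4
  3 × C: 2 H each → 6
  2 × C (aromatic): no H
  1 × C: 1 H
  1 × C: no H
  1 × Cl: no H
  1 × O: no H
  Total hydrogens = 11.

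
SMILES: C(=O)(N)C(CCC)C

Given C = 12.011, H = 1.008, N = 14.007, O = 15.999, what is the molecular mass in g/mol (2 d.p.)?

Molecular formula: C6H13NO.
M = 6×12.011 + 13×1.008 + 1×14.007 + 1×15.999 = 115.18 g/mol.

115.18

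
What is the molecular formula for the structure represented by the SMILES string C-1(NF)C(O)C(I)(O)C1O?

Heavy atoms from the SMILES: 4 C, 1 F, 1 I, 1 N, 3 O.
Implicit hydrogens by atom environment:
  3 × C: 1 H each → 3
  3 × O: 1 H each → 3
  1 × C: no H
  1 × F: no H
  1 × I: no H
  1 × N: 1 H
  Total hydrogens = 7.
Molecular formula: C4H7FINO3

C4H7FINO3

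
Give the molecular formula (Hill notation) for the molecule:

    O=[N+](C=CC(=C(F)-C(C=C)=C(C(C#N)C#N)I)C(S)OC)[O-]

C13H11FIN3O3S

Heavy atoms from the SMILES: 13 C, 1 F, 1 I, 3 N, 3 O, 1 S.
Implicit hydrogens by atom environment:
  6 × C: no H
  5 × C: 1 H each → 5
  2 × N: no H
  2 × O: no H
  1 × C: 3 H
  1 × C: 2 H
  1 × F: no H
  1 × I: no H
  1 × N (charge +1): no H
  1 × O (charge -1): no H
  1 × S: 1 H
  Total hydrogens = 11.
Molecular formula: C13H11FIN3O3S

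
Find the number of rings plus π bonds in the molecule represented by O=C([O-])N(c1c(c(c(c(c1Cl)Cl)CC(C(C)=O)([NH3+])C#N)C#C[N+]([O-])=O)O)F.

11

Molecular formula from the SMILES: C14H9Cl2FN4O6.
DoU = (2C + 2 + N − H − X)/2 = (2·14 + 2 + 4 − 9 − 3)/2 = 22/2 = 11.
(Structurally: 1 ring(s) + 10 π bond(s) = 11.)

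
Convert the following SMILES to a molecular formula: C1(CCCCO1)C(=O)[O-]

C6H9O3-

Heavy atoms from the SMILES: 6 C, 3 O.
Implicit hydrogens by atom environment:
  4 × C: 2 H each → 8
  2 × O: no H
  1 × C: 1 H
  1 × C: no H
  1 × O (charge -1): no H
  Total hydrogens = 9.
Net charge -1.
Molecular formula: C6H9O3-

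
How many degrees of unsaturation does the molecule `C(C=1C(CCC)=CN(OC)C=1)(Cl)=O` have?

4

Molecular formula from the SMILES: C9H12ClNO2.
DoU = (2C + 2 + N − H − X)/2 = (2·9 + 2 + 1 − 12 − 1)/2 = 8/2 = 4.
(Structurally: 1 ring(s) + 3 π bond(s) = 4.)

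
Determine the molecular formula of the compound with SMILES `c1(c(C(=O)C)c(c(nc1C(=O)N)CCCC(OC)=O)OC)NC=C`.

Heavy atoms from the SMILES: 16 C, 3 N, 5 O.
Implicit hydrogens by atom environment:
  5 × C (aromatic): no H
  5 × O: no H
  4 × C: 2 H each → 8
  3 × C: 3 H each → 9
  3 × C: no H
  1 × C: 1 H
  1 × N: 2 H
  1 × N: 1 H
  1 × N (aromatic): no H
  Total hydrogens = 21.
Molecular formula: C16H21N3O5

C16H21N3O5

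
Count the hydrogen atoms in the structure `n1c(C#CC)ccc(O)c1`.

7

Hydrogens are implicit in SMILES; fill each atom to its normal valence:
  3 × C (aromatic): 1 H each → 3
  2 × C (aromatic): no H
  2 × C: no H
  1 × C: 3 H
  1 × N (aromatic): no H
  1 × O: 1 H
  Total hydrogens = 7.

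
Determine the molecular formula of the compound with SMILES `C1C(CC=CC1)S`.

Heavy atoms from the SMILES: 6 C, 1 S.
Implicit hydrogens by atom environment:
  3 × C: 2 H each → 6
  3 × C: 1 H each → 3
  1 × S: 1 H
  Total hydrogens = 10.
Molecular formula: C6H10S

C6H10S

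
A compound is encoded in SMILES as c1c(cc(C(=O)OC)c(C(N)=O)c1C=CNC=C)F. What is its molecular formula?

C13H13FN2O3

Heavy atoms from the SMILES: 13 C, 1 F, 2 N, 3 O.
Implicit hydrogens by atom environment:
  4 × C (aromatic): no H
  3 × C: 1 H each → 3
  3 × O: no H
  2 × C (aromatic): 1 H each → 2
  2 × C: no H
  1 × C: 3 H
  1 × C: 2 H
  1 × F: no H
  1 × N: 2 H
  1 × N: 1 H
  Total hydrogens = 13.
Molecular formula: C13H13FN2O3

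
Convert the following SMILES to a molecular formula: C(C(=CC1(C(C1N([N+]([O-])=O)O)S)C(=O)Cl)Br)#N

C7H5BrClN3O4S

Heavy atoms from the SMILES: 1 Br, 7 C, 1 Cl, 3 N, 4 O, 1 S.
Implicit hydrogens by atom environment:
  4 × C: no H
  3 × C: 1 H each → 3
  2 × N: no H
  2 × O: no H
  1 × Br: no H
  1 × Cl: no H
  1 × N (charge +1): no H
  1 × O: 1 H
  1 × O (charge -1): no H
  1 × S: 1 H
  Total hydrogens = 5.
Molecular formula: C7H5BrClN3O4S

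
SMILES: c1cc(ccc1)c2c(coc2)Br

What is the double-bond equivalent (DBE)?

7

Molecular formula from the SMILES: C10H7BrO.
DoU = (2C + 2 + N − H − X)/2 = (2·10 + 2 + 0 − 7 − 1)/2 = 14/2 = 7.
(Structurally: 2 ring(s) + 5 π bond(s) = 7.)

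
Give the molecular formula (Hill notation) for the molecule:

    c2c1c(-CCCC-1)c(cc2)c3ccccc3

Heavy atoms from the SMILES: 16 C.
Implicit hydrogens by atom environment:
  8 × C (aromatic): 1 H each → 8
  4 × C: 2 H each → 8
  4 × C (aromatic): no H
  Total hydrogens = 16.
Molecular formula: C16H16

C16H16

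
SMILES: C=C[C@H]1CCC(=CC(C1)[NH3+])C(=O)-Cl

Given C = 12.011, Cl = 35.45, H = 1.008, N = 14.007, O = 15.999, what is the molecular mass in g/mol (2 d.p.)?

Molecular formula: C10H15ClNO+.
M = 10×12.011 + 1×35.45 + 15×1.008 + 1×14.007 + 1×15.999 = 200.69 g/mol.

200.69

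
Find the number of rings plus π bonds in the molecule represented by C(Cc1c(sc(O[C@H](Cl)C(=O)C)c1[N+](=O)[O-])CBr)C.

Molecular formula from the SMILES: C11H13BrClNO4S.
DoU = (2C + 2 + N − H − X)/2 = (2·11 + 2 + 1 − 13 − 2)/2 = 10/2 = 5.
(Structurally: 1 ring(s) + 4 π bond(s) = 5.)

5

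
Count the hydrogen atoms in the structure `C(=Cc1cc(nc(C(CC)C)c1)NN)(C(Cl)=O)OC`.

18

Hydrogens are implicit in SMILES; fill each atom to its normal valence:
  3 × C: 3 H each → 9
  3 × C (aromatic): no H
  2 × C (aromatic): 1 H each → 2
  2 × C: 1 H each → 2
  2 × C: no H
  2 × O: no H
  1 × C: 2 H
  1 × Cl: no H
  1 × N: 2 H
  1 × N: 1 H
  1 × N (aromatic): no H
  Total hydrogens = 18.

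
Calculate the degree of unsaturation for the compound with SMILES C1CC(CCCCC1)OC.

Molecular formula from the SMILES: C9H18O.
DoU = (2C + 2 + N − H − X)/2 = (2·9 + 2 + 0 − 18 − 0)/2 = 2/2 = 1.
(Structurally: 1 ring(s) + 0 π bond(s) = 1.)

1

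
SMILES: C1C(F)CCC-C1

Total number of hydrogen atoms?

11

Hydrogens are implicit in SMILES; fill each atom to its normal valence:
  5 × C: 2 H each → 10
  1 × C: 1 H
  1 × F: no H
  Total hydrogens = 11.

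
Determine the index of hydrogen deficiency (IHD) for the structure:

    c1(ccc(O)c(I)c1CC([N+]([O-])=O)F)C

Molecular formula from the SMILES: C9H9FINO3.
DoU = (2C + 2 + N − H − X)/2 = (2·9 + 2 + 1 − 9 − 2)/2 = 10/2 = 5.
(Structurally: 1 ring(s) + 4 π bond(s) = 5.)

5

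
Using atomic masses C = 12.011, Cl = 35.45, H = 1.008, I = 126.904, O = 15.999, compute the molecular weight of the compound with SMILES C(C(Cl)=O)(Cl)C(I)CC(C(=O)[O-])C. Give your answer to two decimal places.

Molecular formula: C7H8Cl2IO3-.
M = 7×12.011 + 2×35.45 + 8×1.008 + 1×126.904 + 3×15.999 = 337.94 g/mol.

337.94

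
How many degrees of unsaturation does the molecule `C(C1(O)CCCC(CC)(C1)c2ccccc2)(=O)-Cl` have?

Molecular formula from the SMILES: C15H19ClO2.
DoU = (2C + 2 + N − H − X)/2 = (2·15 + 2 + 0 − 19 − 1)/2 = 12/2 = 6.
(Structurally: 2 ring(s) + 4 π bond(s) = 6.)

6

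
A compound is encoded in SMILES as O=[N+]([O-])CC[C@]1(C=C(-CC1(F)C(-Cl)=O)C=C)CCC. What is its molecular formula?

Heavy atoms from the SMILES: 13 C, 1 Cl, 1 F, 1 N, 3 O.
Implicit hydrogens by atom environment:
  6 × C: 2 H each → 12
  4 × C: no H
  2 × C: 1 H each → 2
  2 × O: no H
  1 × C: 3 H
  1 × Cl: no H
  1 × F: no H
  1 × N (charge +1): no H
  1 × O (charge -1): no H
  Total hydrogens = 17.
Molecular formula: C13H17ClFNO3

C13H17ClFNO3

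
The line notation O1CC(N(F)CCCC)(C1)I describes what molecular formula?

Heavy atoms from the SMILES: 7 C, 1 F, 1 I, 1 N, 1 O.
Implicit hydrogens by atom environment:
  5 × C: 2 H each → 10
  1 × C: 3 H
  1 × C: no H
  1 × F: no H
  1 × I: no H
  1 × N: no H
  1 × O: no H
  Total hydrogens = 13.
Molecular formula: C7H13FINO

C7H13FINO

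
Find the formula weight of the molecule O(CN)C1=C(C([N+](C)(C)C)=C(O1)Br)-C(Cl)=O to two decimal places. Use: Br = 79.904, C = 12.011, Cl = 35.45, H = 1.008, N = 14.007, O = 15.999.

Molecular formula: C9H13BrClN2O3+.
M = 1×79.904 + 9×12.011 + 1×35.45 + 13×1.008 + 2×14.007 + 3×15.999 = 312.57 g/mol.

312.57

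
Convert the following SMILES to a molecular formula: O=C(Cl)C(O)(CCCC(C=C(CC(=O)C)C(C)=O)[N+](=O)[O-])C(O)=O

Heavy atoms from the SMILES: 14 C, 1 Cl, 1 N, 8 O.
Implicit hydrogens by atom environment:
  6 × C: no H
  5 × O: no H
  4 × C: 2 H each → 8
  2 × C: 3 H each → 6
  2 × C: 1 H each → 2
  2 × O: 1 H each → 2
  1 × Cl: no H
  1 × N (charge +1): no H
  1 × O (charge -1): no H
  Total hydrogens = 18.
Molecular formula: C14H18ClNO8

C14H18ClNO8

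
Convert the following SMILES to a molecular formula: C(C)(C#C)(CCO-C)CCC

Heavy atoms from the SMILES: 10 C, 1 O.
Implicit hydrogens by atom environment:
  4 × C: 2 H each → 8
  3 × C: 3 H each → 9
  2 × C: no H
  1 × C: 1 H
  1 × O: no H
  Total hydrogens = 18.
Molecular formula: C10H18O

C10H18O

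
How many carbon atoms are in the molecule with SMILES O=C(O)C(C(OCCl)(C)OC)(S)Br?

6

The symbol for carbon appears 6 times in the SMILES. (Cl is a single chlorine, not C + l.)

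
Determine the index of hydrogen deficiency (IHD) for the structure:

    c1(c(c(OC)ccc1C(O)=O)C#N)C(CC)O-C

Molecular formula from the SMILES: C13H15NO4.
DoU = (2C + 2 + N − H − X)/2 = (2·13 + 2 + 1 − 15 − 0)/2 = 14/2 = 7.
(Structurally: 1 ring(s) + 6 π bond(s) = 7.)

7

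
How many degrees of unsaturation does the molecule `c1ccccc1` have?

Molecular formula from the SMILES: C6H6.
DoU = (2C + 2 + N − H − X)/2 = (2·6 + 2 + 0 − 6 − 0)/2 = 8/2 = 4.
(Structurally: 1 ring(s) + 3 π bond(s) = 4.)

4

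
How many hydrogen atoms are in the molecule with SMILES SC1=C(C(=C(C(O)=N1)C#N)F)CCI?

6

Hydrogens are implicit in SMILES; fill each atom to its normal valence:
  5 × C (aromatic): no H
  2 × C: 2 H each → 4
  1 × C: no H
  1 × F: no H
  1 × I: no H
  1 × N (aromatic): no H
  1 × N: no H
  1 × O: 1 H
  1 × S: 1 H
  Total hydrogens = 6.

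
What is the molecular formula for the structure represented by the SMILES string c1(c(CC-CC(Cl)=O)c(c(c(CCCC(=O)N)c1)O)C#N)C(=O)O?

C16H17ClN2O5

Heavy atoms from the SMILES: 16 C, 1 Cl, 2 N, 5 O.
Implicit hydrogens by atom environment:
  6 × C: 2 H each → 12
  5 × C (aromatic): no H
  4 × C: no H
  3 × O: no H
  2 × O: 1 H each → 2
  1 × C (aromatic): 1 H
  1 × Cl: no H
  1 × N: 2 H
  1 × N: no H
  Total hydrogens = 17.
Molecular formula: C16H17ClN2O5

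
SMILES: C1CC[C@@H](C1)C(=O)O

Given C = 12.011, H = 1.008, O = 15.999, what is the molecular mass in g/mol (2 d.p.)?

Molecular formula: C6H10O2.
M = 6×12.011 + 10×1.008 + 2×15.999 = 114.14 g/mol.

114.14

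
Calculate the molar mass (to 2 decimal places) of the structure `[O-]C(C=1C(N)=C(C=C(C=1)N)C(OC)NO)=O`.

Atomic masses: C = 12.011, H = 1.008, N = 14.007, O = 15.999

Molecular formula: C9H12N3O4-.
M = 9×12.011 + 12×1.008 + 3×14.007 + 4×15.999 = 226.21 g/mol.

226.21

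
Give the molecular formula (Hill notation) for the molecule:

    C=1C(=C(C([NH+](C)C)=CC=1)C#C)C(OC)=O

C12H14NO2+

Heavy atoms from the SMILES: 12 C, 1 N, 2 O.
Implicit hydrogens by atom environment:
  3 × C: 3 H each → 9
  3 × C (aromatic): 1 H each → 3
  3 × C (aromatic): no H
  2 × C: no H
  2 × O: no H
  1 × C: 1 H
  1 × N (charge +1): 1 H
  Total hydrogens = 14.
Net charge +1.
Molecular formula: C12H14NO2+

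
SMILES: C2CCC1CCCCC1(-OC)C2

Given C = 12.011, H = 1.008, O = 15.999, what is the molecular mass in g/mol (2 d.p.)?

Molecular formula: C11H20O.
M = 11×12.011 + 20×1.008 + 1×15.999 = 168.28 g/mol.

168.28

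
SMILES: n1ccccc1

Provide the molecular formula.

Heavy atoms from the SMILES: 5 C, 1 N.
Implicit hydrogens by atom environment:
  5 × C (aromatic): 1 H each → 5
  1 × N (aromatic): no H
  Total hydrogens = 5.
Molecular formula: C5H5N

C5H5N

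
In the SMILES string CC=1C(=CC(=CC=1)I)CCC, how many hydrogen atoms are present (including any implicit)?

Hydrogens are implicit in SMILES; fill each atom to its normal valence:
  3 × C (aromatic): 1 H each → 3
  3 × C (aromatic): no H
  2 × C: 3 H each → 6
  2 × C: 2 H each → 4
  1 × I: no H
  Total hydrogens = 13.

13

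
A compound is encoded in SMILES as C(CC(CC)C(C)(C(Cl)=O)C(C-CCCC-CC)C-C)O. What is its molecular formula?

Heavy atoms from the SMILES: 18 C, 1 Cl, 2 O.
Implicit hydrogens by atom environment:
  10 × C: 2 H each → 20
  4 × C: 3 H each → 12
  2 × C: 1 H each → 2
  2 × C: no H
  1 × Cl: no H
  1 × O: 1 H
  1 × O: no H
  Total hydrogens = 35.
Molecular formula: C18H35ClO2

C18H35ClO2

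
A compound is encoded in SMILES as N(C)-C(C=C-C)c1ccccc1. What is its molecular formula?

Heavy atoms from the SMILES: 11 C, 1 N.
Implicit hydrogens by atom environment:
  5 × C (aromatic): 1 H each → 5
  3 × C: 1 H each → 3
  2 × C: 3 H each → 6
  1 × C (aromatic): no H
  1 × N: 1 H
  Total hydrogens = 15.
Molecular formula: C11H15N

C11H15N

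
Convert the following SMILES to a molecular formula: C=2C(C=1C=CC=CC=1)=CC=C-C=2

C12H10

Heavy atoms from the SMILES: 12 C.
Implicit hydrogens by atom environment:
  10 × C (aromatic): 1 H each → 10
  2 × C (aromatic): no H
  Total hydrogens = 10.
Molecular formula: C12H10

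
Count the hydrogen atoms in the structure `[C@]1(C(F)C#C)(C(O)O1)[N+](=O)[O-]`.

Hydrogens are implicit in SMILES; fill each atom to its normal valence:
  3 × C: 1 H each → 3
  2 × C: no H
  2 × O: no H
  1 × F: no H
  1 × N (charge +1): no H
  1 × O: 1 H
  1 × O (charge -1): no H
  Total hydrogens = 4.

4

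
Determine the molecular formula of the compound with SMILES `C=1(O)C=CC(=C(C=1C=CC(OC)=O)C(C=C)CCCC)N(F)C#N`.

Heavy atoms from the SMILES: 18 C, 1 F, 2 N, 3 O.
Implicit hydrogens by atom environment:
  4 × C: 2 H each → 8
  4 × C: 1 H each → 4
  4 × C (aromatic): no H
  2 × C: 3 H each → 6
  2 × C (aromatic): 1 H each → 2
  2 × C: no H
  2 × N: no H
  2 × O: no H
  1 × F: no H
  1 × O: 1 H
  Total hydrogens = 21.
Molecular formula: C18H21FN2O3

C18H21FN2O3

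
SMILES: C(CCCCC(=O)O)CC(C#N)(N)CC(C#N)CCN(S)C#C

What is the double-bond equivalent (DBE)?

Molecular formula from the SMILES: C16H24N4O2S.
DoU = (2C + 2 + N − H − X)/2 = (2·16 + 2 + 4 − 24 − 0)/2 = 14/2 = 7.
(Structurally: 0 ring(s) + 7 π bond(s) = 7.)

7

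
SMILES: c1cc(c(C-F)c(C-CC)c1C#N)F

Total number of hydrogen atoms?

11

Hydrogens are implicit in SMILES; fill each atom to its normal valence:
  4 × C (aromatic): no H
  3 × C: 2 H each → 6
  2 × C (aromatic): 1 H each → 2
  2 × F: no H
  1 × C: 3 H
  1 × C: no H
  1 × N: no H
  Total hydrogens = 11.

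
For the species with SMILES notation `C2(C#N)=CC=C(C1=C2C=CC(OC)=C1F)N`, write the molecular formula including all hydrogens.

Heavy atoms from the SMILES: 12 C, 1 F, 2 N, 1 O.
Implicit hydrogens by atom environment:
  6 × C (aromatic): no H
  4 × C (aromatic): 1 H each → 4
  1 × C: 3 H
  1 × C: no H
  1 × F: no H
  1 × N: 2 H
  1 × N: no H
  1 × O: no H
  Total hydrogens = 9.
Molecular formula: C12H9FN2O

C12H9FN2O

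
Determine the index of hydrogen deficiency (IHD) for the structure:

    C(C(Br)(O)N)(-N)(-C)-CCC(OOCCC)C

Molecular formula from the SMILES: C10H23BrN2O3.
DoU = (2C + 2 + N − H − X)/2 = (2·10 + 2 + 2 − 23 − 1)/2 = 0/2 = 0.
(Structurally: 0 ring(s) + 0 π bond(s) = 0.)

0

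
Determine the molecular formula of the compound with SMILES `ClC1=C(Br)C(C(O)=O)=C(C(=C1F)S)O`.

C7H3BrClFO3S

Heavy atoms from the SMILES: 1 Br, 7 C, 1 Cl, 1 F, 3 O, 1 S.
Implicit hydrogens by atom environment:
  6 × C (aromatic): no H
  2 × O: 1 H each → 2
  1 × Br: no H
  1 × C: no H
  1 × Cl: no H
  1 × F: no H
  1 × O: no H
  1 × S: 1 H
  Total hydrogens = 3.
Molecular formula: C7H3BrClFO3S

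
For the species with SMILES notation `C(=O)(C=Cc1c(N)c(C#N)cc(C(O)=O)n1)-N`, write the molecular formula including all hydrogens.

C10H8N4O3

Heavy atoms from the SMILES: 10 C, 4 N, 3 O.
Implicit hydrogens by atom environment:
  4 × C (aromatic): no H
  3 × C: no H
  2 × C: 1 H each → 2
  2 × N: 2 H each → 4
  2 × O: no H
  1 × C (aromatic): 1 H
  1 × N (aromatic): no H
  1 × N: no H
  1 × O: 1 H
  Total hydrogens = 8.
Molecular formula: C10H8N4O3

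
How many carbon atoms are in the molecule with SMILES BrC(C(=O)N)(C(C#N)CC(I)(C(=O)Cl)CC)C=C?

11

The symbol for carbon appears 11 times in the SMILES. (Cl is a single chlorine, not C + l.)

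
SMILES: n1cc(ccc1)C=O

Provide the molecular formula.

C6H5NO

Heavy atoms from the SMILES: 6 C, 1 N, 1 O.
Implicit hydrogens by atom environment:
  4 × C (aromatic): 1 H each → 4
  1 × C: 1 H
  1 × C (aromatic): no H
  1 × N (aromatic): no H
  1 × O: no H
  Total hydrogens = 5.
Molecular formula: C6H5NO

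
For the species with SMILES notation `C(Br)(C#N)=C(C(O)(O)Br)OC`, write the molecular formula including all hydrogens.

Heavy atoms from the SMILES: 2 Br, 5 C, 1 N, 3 O.
Implicit hydrogens by atom environment:
  4 × C: no H
  2 × Br: no H
  2 × O: 1 H each → 2
  1 × C: 3 H
  1 × N: no H
  1 × O: no H
  Total hydrogens = 5.
Molecular formula: C5H5Br2NO3

C5H5Br2NO3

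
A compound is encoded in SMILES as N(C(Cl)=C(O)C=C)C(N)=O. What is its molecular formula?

C5H7ClN2O2

Heavy atoms from the SMILES: 5 C, 1 Cl, 2 N, 2 O.
Implicit hydrogens by atom environment:
  3 × C: no H
  1 × C: 2 H
  1 × C: 1 H
  1 × Cl: no H
  1 × N: 2 H
  1 × N: 1 H
  1 × O: 1 H
  1 × O: no H
  Total hydrogens = 7.
Molecular formula: C5H7ClN2O2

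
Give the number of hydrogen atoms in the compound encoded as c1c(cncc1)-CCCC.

Hydrogens are implicit in SMILES; fill each atom to its normal valence:
  4 × C (aromatic): 1 H each → 4
  3 × C: 2 H each → 6
  1 × C: 3 H
  1 × C (aromatic): no H
  1 × N (aromatic): no H
  Total hydrogens = 13.

13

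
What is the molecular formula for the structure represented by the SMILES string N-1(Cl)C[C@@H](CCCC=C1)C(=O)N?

Heavy atoms from the SMILES: 8 C, 1 Cl, 2 N, 1 O.
Implicit hydrogens by atom environment:
  4 × C: 2 H each → 8
  3 × C: 1 H each → 3
  1 × C: no H
  1 × Cl: no H
  1 × N: 2 H
  1 × N: no H
  1 × O: no H
  Total hydrogens = 13.
Molecular formula: C8H13ClN2O

C8H13ClN2O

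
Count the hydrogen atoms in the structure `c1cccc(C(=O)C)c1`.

Hydrogens are implicit in SMILES; fill each atom to its normal valence:
  5 × C (aromatic): 1 H each → 5
  1 × C: 3 H
  1 × C (aromatic): no H
  1 × C: no H
  1 × O: no H
  Total hydrogens = 8.

8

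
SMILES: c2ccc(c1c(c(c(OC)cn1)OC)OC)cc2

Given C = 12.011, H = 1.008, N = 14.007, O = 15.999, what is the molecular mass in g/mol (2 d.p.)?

Molecular formula: C14H15NO3.
M = 14×12.011 + 15×1.008 + 1×14.007 + 3×15.999 = 245.28 g/mol.

245.28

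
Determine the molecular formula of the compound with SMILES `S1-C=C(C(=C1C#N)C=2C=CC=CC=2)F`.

Heavy atoms from the SMILES: 11 C, 1 F, 1 N, 1 S.
Implicit hydrogens by atom environment:
  6 × C (aromatic): 1 H each → 6
  4 × C (aromatic): no H
  1 × C: no H
  1 × F: no H
  1 × N: no H
  1 × S (aromatic): no H
  Total hydrogens = 6.
Molecular formula: C11H6FNS

C11H6FNS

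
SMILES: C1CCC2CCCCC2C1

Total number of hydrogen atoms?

18

Hydrogens are implicit in SMILES; fill each atom to its normal valence:
  8 × C: 2 H each → 16
  2 × C: 1 H each → 2
  Total hydrogens = 18.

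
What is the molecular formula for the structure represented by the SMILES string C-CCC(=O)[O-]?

C4H7O2-

Heavy atoms from the SMILES: 4 C, 2 O.
Implicit hydrogens by atom environment:
  2 × C: 2 H each → 4
  1 × C: 3 H
  1 × C: no H
  1 × O: no H
  1 × O (charge -1): no H
  Total hydrogens = 7.
Net charge -1.
Molecular formula: C4H7O2-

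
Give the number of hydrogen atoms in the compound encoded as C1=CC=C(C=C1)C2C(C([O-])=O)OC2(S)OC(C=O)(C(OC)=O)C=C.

15

Hydrogens are implicit in SMILES; fill each atom to its normal valence:
  6 × O: no H
  5 × C (aromatic): 1 H each → 5
  4 × C: 1 H each → 4
  4 × C: no H
  1 × C: 3 H
  1 × C: 2 H
  1 × C (aromatic): no H
  1 × O (charge -1): no H
  1 × S: 1 H
  Total hydrogens = 15.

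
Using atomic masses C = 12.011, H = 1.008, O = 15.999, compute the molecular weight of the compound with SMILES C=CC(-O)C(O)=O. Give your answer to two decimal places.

102.09

Molecular formula: C4H6O3.
M = 4×12.011 + 6×1.008 + 3×15.999 = 102.09 g/mol.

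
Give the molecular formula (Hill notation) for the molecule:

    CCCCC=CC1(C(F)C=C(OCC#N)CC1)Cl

C14H19ClFNO

Heavy atoms from the SMILES: 14 C, 1 Cl, 1 F, 1 N, 1 O.
Implicit hydrogens by atom environment:
  6 × C: 2 H each → 12
  4 × C: 1 H each → 4
  3 × C: no H
  1 × C: 3 H
  1 × Cl: no H
  1 × F: no H
  1 × N: no H
  1 × O: no H
  Total hydrogens = 19.
Molecular formula: C14H19ClFNO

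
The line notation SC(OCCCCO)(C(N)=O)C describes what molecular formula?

Heavy atoms from the SMILES: 7 C, 1 N, 3 O, 1 S.
Implicit hydrogens by atom environment:
  4 × C: 2 H each → 8
  2 × C: no H
  2 × O: no H
  1 × C: 3 H
  1 × N: 2 H
  1 × O: 1 H
  1 × S: 1 H
  Total hydrogens = 15.
Molecular formula: C7H15NO3S

C7H15NO3S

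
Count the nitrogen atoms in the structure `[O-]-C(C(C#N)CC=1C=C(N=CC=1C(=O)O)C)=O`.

The symbol for nitrogen appears 2 times in the SMILES.

2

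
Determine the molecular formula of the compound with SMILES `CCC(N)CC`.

Heavy atoms from the SMILES: 5 C, 1 N.
Implicit hydrogens by atom environment:
  2 × C: 3 H each → 6
  2 × C: 2 H each → 4
  1 × C: 1 H
  1 × N: 2 H
  Total hydrogens = 13.
Molecular formula: C5H13N

C5H13N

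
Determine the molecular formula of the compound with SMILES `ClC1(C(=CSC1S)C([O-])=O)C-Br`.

Heavy atoms from the SMILES: 1 Br, 6 C, 1 Cl, 2 O, 2 S.
Implicit hydrogens by atom environment:
  3 × C: no H
  2 × C: 1 H each → 2
  1 × Br: no H
  1 × C: 2 H
  1 × Cl: no H
  1 × O: no H
  1 × O (charge -1): no H
  1 × S: 1 H
  1 × S: no H
  Total hydrogens = 5.
Net charge -1.
Molecular formula: C6H5BrClO2S2-

C6H5BrClO2S2-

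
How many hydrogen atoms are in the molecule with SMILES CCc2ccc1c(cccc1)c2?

Hydrogens are implicit in SMILES; fill each atom to its normal valence:
  7 × C (aromatic): 1 H each → 7
  3 × C (aromatic): no H
  1 × C: 3 H
  1 × C: 2 H
  Total hydrogens = 12.

12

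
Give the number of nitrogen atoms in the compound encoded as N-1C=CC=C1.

1

The symbol for nitrogen appears 1 time in the SMILES.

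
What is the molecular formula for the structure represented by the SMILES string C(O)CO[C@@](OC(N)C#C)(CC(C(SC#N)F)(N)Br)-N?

C10H16BrFN4O3S

Heavy atoms from the SMILES: 1 Br, 10 C, 1 F, 4 N, 3 O, 1 S.
Implicit hydrogens by atom environment:
  4 × C: no H
  3 × C: 2 H each → 6
  3 × C: 1 H each → 3
  3 × N: 2 H each → 6
  2 × O: no H
  1 × Br: no H
  1 × F: no H
  1 × N: no H
  1 × O: 1 H
  1 × S: no H
  Total hydrogens = 16.
Molecular formula: C10H16BrFN4O3S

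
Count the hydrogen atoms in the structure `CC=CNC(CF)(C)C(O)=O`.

Hydrogens are implicit in SMILES; fill each atom to its normal valence:
  2 × C: 3 H each → 6
  2 × C: 1 H each → 2
  2 × C: no H
  1 × C: 2 H
  1 × F: no H
  1 × N: 1 H
  1 × O: 1 H
  1 × O: no H
  Total hydrogens = 12.

12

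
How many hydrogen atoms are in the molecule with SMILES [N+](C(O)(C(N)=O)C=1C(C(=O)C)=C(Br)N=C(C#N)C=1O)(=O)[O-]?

Hydrogens are implicit in SMILES; fill each atom to its normal valence:
  5 × C (aromatic): no H
  4 × C: no H
  3 × O: no H
  2 × O: 1 H each → 2
  1 × Br: no H
  1 × C: 3 H
  1 × N: 2 H
  1 × N (aromatic): no H
  1 × N: no H
  1 × N (charge +1): no H
  1 × O (charge -1): no H
  Total hydrogens = 7.

7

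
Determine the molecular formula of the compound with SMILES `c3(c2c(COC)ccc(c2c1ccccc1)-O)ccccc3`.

Heavy atoms from the SMILES: 20 C, 2 O.
Implicit hydrogens by atom environment:
  12 × C (aromatic): 1 H each → 12
  6 × C (aromatic): no H
  1 × C: 3 H
  1 × C: 2 H
  1 × O: 1 H
  1 × O: no H
  Total hydrogens = 18.
Molecular formula: C20H18O2

C20H18O2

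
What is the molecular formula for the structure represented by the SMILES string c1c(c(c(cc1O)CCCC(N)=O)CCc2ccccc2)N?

Heavy atoms from the SMILES: 18 C, 2 N, 2 O.
Implicit hydrogens by atom environment:
  7 × C (aromatic): 1 H each → 7
  5 × C: 2 H each → 10
  5 × C (aromatic): no H
  2 × N: 2 H each → 4
  1 × C: no H
  1 × O: 1 H
  1 × O: no H
  Total hydrogens = 22.
Molecular formula: C18H22N2O2

C18H22N2O2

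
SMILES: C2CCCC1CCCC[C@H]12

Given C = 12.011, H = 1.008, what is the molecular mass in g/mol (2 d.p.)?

138.25

Molecular formula: C10H18.
M = 10×12.011 + 18×1.008 = 138.25 g/mol.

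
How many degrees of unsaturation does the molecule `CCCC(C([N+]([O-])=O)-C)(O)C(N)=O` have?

2

Molecular formula from the SMILES: C7H14N2O4.
DoU = (2C + 2 + N − H − X)/2 = (2·7 + 2 + 2 − 14 − 0)/2 = 4/2 = 2.
(Structurally: 0 ring(s) + 2 π bond(s) = 2.)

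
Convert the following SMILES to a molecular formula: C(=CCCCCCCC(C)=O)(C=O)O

Heavy atoms from the SMILES: 11 C, 3 O.
Implicit hydrogens by atom environment:
  6 × C: 2 H each → 12
  2 × C: 1 H each → 2
  2 × C: no H
  2 × O: no H
  1 × C: 3 H
  1 × O: 1 H
  Total hydrogens = 18.
Molecular formula: C11H18O3

C11H18O3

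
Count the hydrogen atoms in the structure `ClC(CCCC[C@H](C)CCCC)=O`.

Hydrogens are implicit in SMILES; fill each atom to its normal valence:
  7 × C: 2 H each → 14
  2 × C: 3 H each → 6
  1 × C: 1 H
  1 × C: no H
  1 × Cl: no H
  1 × O: no H
  Total hydrogens = 21.

21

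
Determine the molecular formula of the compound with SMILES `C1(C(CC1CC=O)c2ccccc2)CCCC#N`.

Heavy atoms from the SMILES: 16 C, 1 N, 1 O.
Implicit hydrogens by atom environment:
  5 × C: 2 H each → 10
  5 × C (aromatic): 1 H each → 5
  4 × C: 1 H each → 4
  1 × C: no H
  1 × C (aromatic): no H
  1 × N: no H
  1 × O: no H
  Total hydrogens = 19.
Molecular formula: C16H19NO

C16H19NO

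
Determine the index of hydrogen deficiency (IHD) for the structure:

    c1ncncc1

Molecular formula from the SMILES: C4H4N2.
DoU = (2C + 2 + N − H − X)/2 = (2·4 + 2 + 2 − 4 − 0)/2 = 8/2 = 4.
(Structurally: 1 ring(s) + 3 π bond(s) = 4.)

4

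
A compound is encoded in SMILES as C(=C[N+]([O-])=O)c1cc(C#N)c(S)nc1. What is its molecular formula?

Heavy atoms from the SMILES: 8 C, 3 N, 2 O, 1 S.
Implicit hydrogens by atom environment:
  3 × C (aromatic): no H
  2 × C (aromatic): 1 H each → 2
  2 × C: 1 H each → 2
  1 × C: no H
  1 × N (aromatic): no H
  1 × N: no H
  1 × N (charge +1): no H
  1 × O: no H
  1 × O (charge -1): no H
  1 × S: 1 H
  Total hydrogens = 5.
Molecular formula: C8H5N3O2S

C8H5N3O2S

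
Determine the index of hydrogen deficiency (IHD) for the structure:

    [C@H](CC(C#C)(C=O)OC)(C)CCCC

3

Molecular formula from the SMILES: C12H20O2.
DoU = (2C + 2 + N − H − X)/2 = (2·12 + 2 + 0 − 20 − 0)/2 = 6/2 = 3.
(Structurally: 0 ring(s) + 3 π bond(s) = 3.)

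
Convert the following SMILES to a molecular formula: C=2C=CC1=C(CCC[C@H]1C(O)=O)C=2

Heavy atoms from the SMILES: 11 C, 2 O.
Implicit hydrogens by atom environment:
  4 × C (aromatic): 1 H each → 4
  3 × C: 2 H each → 6
  2 × C (aromatic): no H
  1 × C: 1 H
  1 × C: no H
  1 × O: 1 H
  1 × O: no H
  Total hydrogens = 12.
Molecular formula: C11H12O2

C11H12O2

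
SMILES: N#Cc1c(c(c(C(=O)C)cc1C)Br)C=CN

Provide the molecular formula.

C12H11BrN2O

Heavy atoms from the SMILES: 1 Br, 12 C, 2 N, 1 O.
Implicit hydrogens by atom environment:
  5 × C (aromatic): no H
  2 × C: 3 H each → 6
  2 × C: 1 H each → 2
  2 × C: no H
  1 × Br: no H
  1 × C (aromatic): 1 H
  1 × N: 2 H
  1 × N: no H
  1 × O: no H
  Total hydrogens = 11.
Molecular formula: C12H11BrN2O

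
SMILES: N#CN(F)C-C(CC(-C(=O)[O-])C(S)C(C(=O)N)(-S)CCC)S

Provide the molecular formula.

Heavy atoms from the SMILES: 12 C, 1 F, 3 N, 3 O, 3 S.
Implicit hydrogens by atom environment:
  4 × C: 2 H each → 8
  4 × C: no H
  3 × C: 1 H each → 3
  3 × S: 1 H each → 3
  2 × N: no H
  2 × O: no H
  1 × C: 3 H
  1 × F: no H
  1 × N: 2 H
  1 × O (charge -1): no H
  Total hydrogens = 19.
Net charge -1.
Molecular formula: C12H19FN3O3S3-

C12H19FN3O3S3-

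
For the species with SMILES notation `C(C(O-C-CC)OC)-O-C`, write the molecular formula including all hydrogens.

C7H16O3

Heavy atoms from the SMILES: 7 C, 3 O.
Implicit hydrogens by atom environment:
  3 × C: 3 H each → 9
  3 × C: 2 H each → 6
  3 × O: no H
  1 × C: 1 H
  Total hydrogens = 16.
Molecular formula: C7H16O3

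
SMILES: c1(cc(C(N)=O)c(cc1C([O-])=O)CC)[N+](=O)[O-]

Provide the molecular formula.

C10H9N2O5-

Heavy atoms from the SMILES: 10 C, 2 N, 5 O.
Implicit hydrogens by atom environment:
  4 × C (aromatic): no H
  3 × O: no H
  2 × C (aromatic): 1 H each → 2
  2 × C: no H
  2 × O (charge -1): no H
  1 × C: 3 H
  1 × C: 2 H
  1 × N: 2 H
  1 × N (charge +1): no H
  Total hydrogens = 9.
Net charge -1.
Molecular formula: C10H9N2O5-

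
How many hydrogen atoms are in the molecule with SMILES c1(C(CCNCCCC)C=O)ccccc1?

Hydrogens are implicit in SMILES; fill each atom to its normal valence:
  5 × C: 2 H each → 10
  5 × C (aromatic): 1 H each → 5
  2 × C: 1 H each → 2
  1 × C: 3 H
  1 × C (aromatic): no H
  1 × N: 1 H
  1 × O: no H
  Total hydrogens = 21.

21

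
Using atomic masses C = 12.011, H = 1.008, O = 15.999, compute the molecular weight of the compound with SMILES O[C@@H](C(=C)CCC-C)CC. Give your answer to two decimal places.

142.24

Molecular formula: C9H18O.
M = 9×12.011 + 18×1.008 + 1×15.999 = 142.24 g/mol.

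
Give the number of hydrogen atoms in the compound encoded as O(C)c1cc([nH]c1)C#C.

Hydrogens are implicit in SMILES; fill each atom to its normal valence:
  2 × C (aromatic): 1 H each → 2
  2 × C (aromatic): no H
  1 × C: 3 H
  1 × C: 1 H
  1 × C: no H
  1 × N (aromatic): 1 H
  1 × O: no H
  Total hydrogens = 7.

7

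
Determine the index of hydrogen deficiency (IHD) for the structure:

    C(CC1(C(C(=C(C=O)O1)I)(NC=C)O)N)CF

Molecular formula from the SMILES: C10H14FIN2O3.
DoU = (2C + 2 + N − H − X)/2 = (2·10 + 2 + 2 − 14 − 2)/2 = 8/2 = 4.
(Structurally: 1 ring(s) + 3 π bond(s) = 4.)

4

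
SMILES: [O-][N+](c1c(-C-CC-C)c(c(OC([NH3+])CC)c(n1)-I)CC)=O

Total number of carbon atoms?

The symbol for carbon appears 14 times in the SMILES. Lowercase c denotes aromatic carbon and counts toward C.

14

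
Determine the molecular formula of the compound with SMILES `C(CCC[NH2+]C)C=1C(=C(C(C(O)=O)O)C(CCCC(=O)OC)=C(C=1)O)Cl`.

Heavy atoms from the SMILES: 18 C, 1 Cl, 1 N, 6 O.
Implicit hydrogens by atom environment:
  7 × C: 2 H each → 14
  5 × C (aromatic): no H
  3 × O: 1 H each → 3
  3 × O: no H
  2 × C: 3 H each → 6
  2 × C: no H
  1 × C (aromatic): 1 H
  1 × C: 1 H
  1 × Cl: no H
  1 × N (charge +1): 2 H
  Total hydrogens = 27.
Net charge +1.
Molecular formula: C18H27ClNO6+

C18H27ClNO6+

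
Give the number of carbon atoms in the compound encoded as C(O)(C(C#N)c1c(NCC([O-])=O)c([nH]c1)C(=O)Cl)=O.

The symbol for carbon appears 10 times in the SMILES. Lowercase c denotes aromatic carbon and counts toward C.

10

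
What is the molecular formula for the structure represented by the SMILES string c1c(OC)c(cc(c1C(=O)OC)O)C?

Heavy atoms from the SMILES: 10 C, 4 O.
Implicit hydrogens by atom environment:
  4 × C (aromatic): no H
  3 × C: 3 H each → 9
  3 × O: no H
  2 × C (aromatic): 1 H each → 2
  1 × C: no H
  1 × O: 1 H
  Total hydrogens = 12.
Molecular formula: C10H12O4

C10H12O4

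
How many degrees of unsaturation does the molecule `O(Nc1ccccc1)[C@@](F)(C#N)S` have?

6

Molecular formula from the SMILES: C8H7FN2OS.
DoU = (2C + 2 + N − H − X)/2 = (2·8 + 2 + 2 − 7 − 1)/2 = 12/2 = 6.
(Structurally: 1 ring(s) + 5 π bond(s) = 6.)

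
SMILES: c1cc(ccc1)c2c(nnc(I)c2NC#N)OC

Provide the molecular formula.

Heavy atoms from the SMILES: 12 C, 1 I, 4 N, 1 O.
Implicit hydrogens by atom environment:
  5 × C (aromatic): 1 H each → 5
  5 × C (aromatic): no H
  2 × N (aromatic): no H
  1 × C: 3 H
  1 × C: no H
  1 × I: no H
  1 × N: 1 H
  1 × N: no H
  1 × O: no H
  Total hydrogens = 9.
Molecular formula: C12H9IN4O

C12H9IN4O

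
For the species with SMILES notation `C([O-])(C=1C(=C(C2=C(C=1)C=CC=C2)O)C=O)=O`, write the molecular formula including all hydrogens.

Heavy atoms from the SMILES: 12 C, 4 O.
Implicit hydrogens by atom environment:
  5 × C (aromatic): 1 H each → 5
  5 × C (aromatic): no H
  2 × O: no H
  1 × C: 1 H
  1 × C: no H
  1 × O: 1 H
  1 × O (charge -1): no H
  Total hydrogens = 7.
Net charge -1.
Molecular formula: C12H7O4-

C12H7O4-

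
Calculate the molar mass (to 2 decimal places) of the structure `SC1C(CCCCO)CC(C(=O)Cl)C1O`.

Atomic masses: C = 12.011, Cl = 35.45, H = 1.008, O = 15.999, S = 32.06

Molecular formula: C10H17ClO3S.
M = 10×12.011 + 1×35.45 + 17×1.008 + 3×15.999 + 1×32.06 = 252.75 g/mol.

252.75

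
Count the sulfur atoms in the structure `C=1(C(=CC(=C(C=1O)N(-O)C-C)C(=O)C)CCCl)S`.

The symbol for sulfur appears 1 time in the SMILES.

1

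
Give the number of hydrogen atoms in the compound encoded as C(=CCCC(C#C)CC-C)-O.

Hydrogens are implicit in SMILES; fill each atom to its normal valence:
  4 × C: 2 H each → 8
  4 × C: 1 H each → 4
  1 × C: 3 H
  1 × C: no H
  1 × O: 1 H
  Total hydrogens = 16.

16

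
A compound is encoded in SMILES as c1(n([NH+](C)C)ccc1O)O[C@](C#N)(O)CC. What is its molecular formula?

C10H16N3O3+

Heavy atoms from the SMILES: 10 C, 3 N, 3 O.
Implicit hydrogens by atom environment:
  3 × C: 3 H each → 9
  2 × C (aromatic): 1 H each → 2
  2 × C (aromatic): no H
  2 × C: no H
  2 × O: 1 H each → 2
  1 × C: 2 H
  1 × N (charge +1): 1 H
  1 × N (aromatic): no H
  1 × N: no H
  1 × O: no H
  Total hydrogens = 16.
Net charge +1.
Molecular formula: C10H16N3O3+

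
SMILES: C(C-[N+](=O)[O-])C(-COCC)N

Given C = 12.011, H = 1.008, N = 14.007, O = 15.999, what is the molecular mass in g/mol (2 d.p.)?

162.19

Molecular formula: C6H14N2O3.
M = 6×12.011 + 14×1.008 + 2×14.007 + 3×15.999 = 162.19 g/mol.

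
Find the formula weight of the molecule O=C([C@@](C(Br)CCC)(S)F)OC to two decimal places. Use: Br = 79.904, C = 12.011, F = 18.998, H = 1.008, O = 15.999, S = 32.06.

259.13

Molecular formula: C7H12BrFO2S.
M = 1×79.904 + 7×12.011 + 1×18.998 + 12×1.008 + 2×15.999 + 1×32.06 = 259.13 g/mol.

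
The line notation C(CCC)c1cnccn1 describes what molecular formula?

Heavy atoms from the SMILES: 8 C, 2 N.
Implicit hydrogens by atom environment:
  3 × C: 2 H each → 6
  3 × C (aromatic): 1 H each → 3
  2 × N (aromatic): no H
  1 × C: 3 H
  1 × C (aromatic): no H
  Total hydrogens = 12.
Molecular formula: C8H12N2

C8H12N2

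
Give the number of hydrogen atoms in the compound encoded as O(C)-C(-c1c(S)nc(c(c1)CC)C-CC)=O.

17

Hydrogens are implicit in SMILES; fill each atom to its normal valence:
  4 × C (aromatic): no H
  3 × C: 3 H each → 9
  3 × C: 2 H each → 6
  2 × O: no H
  1 × C (aromatic): 1 H
  1 × C: no H
  1 × N (aromatic): no H
  1 × S: 1 H
  Total hydrogens = 17.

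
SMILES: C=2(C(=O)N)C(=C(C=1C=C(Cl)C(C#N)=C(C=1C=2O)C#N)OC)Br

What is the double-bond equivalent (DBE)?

12

Molecular formula from the SMILES: C14H7BrClN3O3.
DoU = (2C + 2 + N − H − X)/2 = (2·14 + 2 + 3 − 7 − 2)/2 = 24/2 = 12.
(Structurally: 2 ring(s) + 10 π bond(s) = 12.)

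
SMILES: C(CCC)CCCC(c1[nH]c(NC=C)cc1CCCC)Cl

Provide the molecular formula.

Heavy atoms from the SMILES: 18 C, 1 Cl, 2 N.
Implicit hydrogens by atom environment:
  10 × C: 2 H each → 20
  3 × C (aromatic): no H
  2 × C: 3 H each → 6
  2 × C: 1 H each → 2
  1 × C (aromatic): 1 H
  1 × Cl: no H
  1 × N (aromatic): 1 H
  1 × N: 1 H
  Total hydrogens = 31.
Molecular formula: C18H31ClN2

C18H31ClN2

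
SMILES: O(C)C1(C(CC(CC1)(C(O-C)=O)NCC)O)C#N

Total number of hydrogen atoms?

Hydrogens are implicit in SMILES; fill each atom to its normal valence:
  4 × C: 2 H each → 8
  4 × C: no H
  3 × C: 3 H each → 9
  3 × O: no H
  1 × C: 1 H
  1 × N: 1 H
  1 × N: no H
  1 × O: 1 H
  Total hydrogens = 20.

20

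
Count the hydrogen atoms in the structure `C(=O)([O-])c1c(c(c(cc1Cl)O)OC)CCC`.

Hydrogens are implicit in SMILES; fill each atom to its normal valence:
  5 × C (aromatic): no H
  2 × C: 3 H each → 6
  2 × C: 2 H each → 4
  2 × O: no H
  1 × C (aromatic): 1 H
  1 × C: no H
  1 × Cl: no H
  1 × O: 1 H
  1 × O (charge -1): no H
  Total hydrogens = 12.

12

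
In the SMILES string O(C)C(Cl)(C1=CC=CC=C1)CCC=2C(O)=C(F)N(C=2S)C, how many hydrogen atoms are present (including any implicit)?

Hydrogens are implicit in SMILES; fill each atom to its normal valence:
  5 × C (aromatic): 1 H each → 5
  5 × C (aromatic): no H
  2 × C: 3 H each → 6
  2 × C: 2 H each → 4
  1 × C: no H
  1 × Cl: no H
  1 × F: no H
  1 × N (aromatic): no H
  1 × O: 1 H
  1 × O: no H
  1 × S: 1 H
  Total hydrogens = 17.

17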